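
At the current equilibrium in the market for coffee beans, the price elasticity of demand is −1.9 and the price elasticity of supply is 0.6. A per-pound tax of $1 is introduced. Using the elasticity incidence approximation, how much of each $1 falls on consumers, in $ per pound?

Incidence ratio: consumers' share ≈ εs / (εs + |εd|) = 0.6 / (0.6 + 1.9) = 0.24.
So consumers bear ≈ 0.24 × $1 = $0.24; sellers bear $0.76.

Consumers bear ≈ $0.24 per pound.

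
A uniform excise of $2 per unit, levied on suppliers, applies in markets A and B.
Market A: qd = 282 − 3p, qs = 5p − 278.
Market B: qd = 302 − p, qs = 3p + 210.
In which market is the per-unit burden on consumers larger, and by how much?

Market B, by $0.25.

Market A: pre-tax p* = $70, q* = 72; post-tax q = 68.25; per-unit burden on consumers = $1.25.
Market B: pre-tax p* = $23, q* = 279; post-tax q = 277.5; per-unit burden on consumers = $1.5.
Difference: $1.25 vs $1.5 → market B is larger by $0.25.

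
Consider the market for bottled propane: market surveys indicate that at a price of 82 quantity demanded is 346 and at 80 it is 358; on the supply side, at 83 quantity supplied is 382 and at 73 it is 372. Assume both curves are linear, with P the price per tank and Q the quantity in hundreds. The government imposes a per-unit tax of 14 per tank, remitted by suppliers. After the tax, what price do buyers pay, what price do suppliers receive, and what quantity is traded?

Buyers pay 79; suppliers receive 65; quantity = 364.

Demand slope: (358 − 346)/(80 − 82) = -6, so Qd = 838 − 6P.
Supply slope: (372 − 382)/(73 − 83) = 1, so Qs = P + 299.
Without the tax, 838 − 6P = P + 299 gives 7P = 539, so P* = 77 and Q* = 376.
With the tax collected from suppliers, supply shifts: Qs = (P − 14) + 299.
New equilibrium: buyers pay 79, suppliers receive 65, Q = 364. (Wedge: Pb − Ps = 14.)
The less price-elastic side of the market bears the larger share of a per-unit tax.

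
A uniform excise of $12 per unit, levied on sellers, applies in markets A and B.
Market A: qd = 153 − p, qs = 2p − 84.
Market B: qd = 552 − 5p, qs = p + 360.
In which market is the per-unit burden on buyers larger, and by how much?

Market A: pre-tax p* = $79, q* = 74; post-tax q = 66; per-unit burden on buyers = $8.
Market B: pre-tax p* = $32, q* = 392; post-tax q = 382; per-unit burden on buyers = $2.
Difference: $8 vs $2 → market A is larger by $6.

Market A, by $6.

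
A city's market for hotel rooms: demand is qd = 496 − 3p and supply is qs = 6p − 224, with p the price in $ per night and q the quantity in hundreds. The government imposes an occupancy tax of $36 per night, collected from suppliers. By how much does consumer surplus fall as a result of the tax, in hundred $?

Without the tax, 496 − 3p = 6p − 224 gives 9p = 720, so p* = $80 and q* = 256.
With the tax collected from suppliers, supply shifts: qs = 6(p − 36) − 224.
New equilibrium: buyers pay $104, suppliers receive $68, q = 184. (Wedge: pb − ps = 36.)
ΔCS is the trapezoid between Q = 184 and Q = 256 of height $24: ½ · (256 + 184) · 24 = $5280.

Consumer surplus falls by $5280 hundred.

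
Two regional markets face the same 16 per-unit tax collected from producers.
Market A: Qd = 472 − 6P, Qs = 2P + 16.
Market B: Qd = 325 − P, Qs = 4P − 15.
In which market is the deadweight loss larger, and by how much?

Market A: pre-tax P* = 57, Q* = 130; post-tax Q = 106; deadweight loss = 192.
Market B: pre-tax P* = 68, Q* = 257; post-tax Q = 244.2; deadweight loss = 102.4.
Difference: 192 vs 102.4 → market A is larger by 89.6.

Market A, by 89.6.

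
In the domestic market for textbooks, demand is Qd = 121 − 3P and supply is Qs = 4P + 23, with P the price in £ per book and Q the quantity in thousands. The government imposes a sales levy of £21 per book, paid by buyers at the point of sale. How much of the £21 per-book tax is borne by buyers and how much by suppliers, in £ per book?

Buyers bear £12 per book; suppliers bear £9 per book.

Without the tax, 121 − 3P = 4P + 23 gives 7P = 98, so P* = £14 and Q* = 79.
With the tax collected from buyers, demand (in seller-price terms) shifts: Qd = 121 − 3(P + 21).
Solving gives Q = 43 with buyers paying £26 and suppliers receiving £5 (the £21 wedge).
Burden on buyers: £12; on suppliers: £9. (They sum to £21.)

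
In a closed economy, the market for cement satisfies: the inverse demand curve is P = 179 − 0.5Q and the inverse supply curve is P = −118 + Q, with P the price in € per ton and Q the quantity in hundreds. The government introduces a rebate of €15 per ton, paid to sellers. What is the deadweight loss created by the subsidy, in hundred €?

Inverting to Q(P) form: Qd = 358 − 2P; Qs = P + 118.
Before the subsidy: set 358 − 2P = P + 118 → P* = €80, Q* = 198.
With a per-unit subsidy paid to sellers, each receives P + 15 per unit sold, so supply becomes Qs = (P + 15) + 118.
New equilibrium: buyers pay €75, sellers receive €90, Q = 208. (Wedge: Pb − Ps = −15.)
Quantity rises by |ΔQ| = |198 − 208| = 10.
DWL = ½ · t · |ΔQ| = ½ · 15 · 10 = €75.

Deadweight loss = €75 hundred.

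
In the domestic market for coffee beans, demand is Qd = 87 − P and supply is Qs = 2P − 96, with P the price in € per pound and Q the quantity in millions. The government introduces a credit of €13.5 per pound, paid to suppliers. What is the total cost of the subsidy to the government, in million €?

Without the subsidy, 87 − P = 2P − 96 gives 3P = 183, so P* = €61 and Q* = 26.
With a per-unit subsidy paid to suppliers, each receives P + 13.5 per unit sold, so supply becomes Qs = 2(P + 13.5) − 96.
Solving gives Q = 35 with consumers paying €52 and suppliers receiving €65.5 (the €13.5 wedge).
Outlay = t · Q = 13.5 · 35 = €472.5.

Government outlay = €472.5 million.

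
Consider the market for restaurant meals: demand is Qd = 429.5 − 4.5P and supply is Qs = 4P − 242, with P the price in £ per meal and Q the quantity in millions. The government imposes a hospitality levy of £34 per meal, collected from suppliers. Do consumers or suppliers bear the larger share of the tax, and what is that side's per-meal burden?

Before the tax: set 429.5 − 4.5P = 4P − 242 → P* = £79, Q* = 74.
With the tax collected from suppliers, supply shifts: Qs = 4(P − 34) − 242.
Solving gives Q = 2 with consumers paying £95 and suppliers receiving £61 (the £34 wedge).
Per-meal burden: consumers £16, suppliers £18.
Suppliers take the larger share because supply is less price-elastic here (demand slope 4.5 vs supply slope 4).

Suppliers bear the larger share: £18 per meal.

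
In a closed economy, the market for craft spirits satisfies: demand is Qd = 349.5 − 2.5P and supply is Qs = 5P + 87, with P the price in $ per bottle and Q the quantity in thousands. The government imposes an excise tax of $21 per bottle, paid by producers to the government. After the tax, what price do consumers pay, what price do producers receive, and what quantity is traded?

Consumers pay $49; producers receive $28; quantity = 227.

Without the tax, 349.5 − 2.5P = 5P + 87 gives 7.5P = 262.5, so P* = $35 and Q* = 262.
With the tax collected from producers, supply shifts: Qs = 5(P − 21) + 87.
Solving gives Q = 227 with consumers paying $49 and producers receiving $28 (the $21 wedge).
The less price-elastic side of the market bears the larger share of a per-unit tax.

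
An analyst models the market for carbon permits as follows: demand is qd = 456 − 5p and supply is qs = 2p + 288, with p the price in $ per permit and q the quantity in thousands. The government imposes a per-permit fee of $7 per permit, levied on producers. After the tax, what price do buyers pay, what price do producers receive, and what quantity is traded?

Before the tax: set 456 − 5p = 2p + 288 → p* = $24, q* = 336.
With the tax collected from producers, supply shifts: qs = 2(p − 7) + 288.
Solving gives q = 326 with buyers paying $26 and producers receiving $19 (the $7 wedge).

Buyers pay $26; producers receive $19; quantity = 326.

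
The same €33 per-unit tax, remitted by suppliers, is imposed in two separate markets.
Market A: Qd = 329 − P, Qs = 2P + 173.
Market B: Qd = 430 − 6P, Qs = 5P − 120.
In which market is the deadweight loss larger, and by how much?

Market B, by €1122.

Market A: pre-tax P* = €52, Q* = 277; post-tax Q = 255; deadweight loss = €363.
Market B: pre-tax P* = €50, Q* = 130; post-tax Q = 40; deadweight loss = €1485.
Difference: €363 vs €1485 → market B is larger by €1122.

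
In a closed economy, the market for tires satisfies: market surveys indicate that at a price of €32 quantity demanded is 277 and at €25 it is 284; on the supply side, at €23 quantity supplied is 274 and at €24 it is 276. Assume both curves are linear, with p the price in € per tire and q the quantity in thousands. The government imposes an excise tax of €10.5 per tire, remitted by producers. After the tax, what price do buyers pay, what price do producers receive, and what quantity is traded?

Buyers pay €34; producers receive €23.5; quantity = 275.

Demand slope: (284 − 277)/(25 − 32) = -1, so qd = 309 − p.
Supply slope: (276 − 274)/(24 − 23) = 2, so qs = 2p + 228.
Without the tax, 309 − p = 2p + 228 gives 3p = 81, so p* = €27 and q* = 282.
With the tax collected from producers, supply shifts: qs = 2(p − 10.5) + 228.
New equilibrium: buyers pay €34, producers receive €23.5, q = 275. (Wedge: pb − ps = 10.5.)
The less price-elastic side of the market bears the larger share of a per-unit tax.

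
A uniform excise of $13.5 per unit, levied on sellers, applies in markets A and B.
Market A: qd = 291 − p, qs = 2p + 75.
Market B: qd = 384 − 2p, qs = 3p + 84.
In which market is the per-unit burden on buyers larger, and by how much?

Market A, by $0.9.

Market A: pre-tax p* = $72, q* = 219; post-tax q = 210; per-unit burden on buyers = $9.
Market B: pre-tax p* = $60, q* = 264; post-tax q = 247.8; per-unit burden on buyers = $8.1.
Difference: $9 vs $8.1 → market A is larger by $0.9.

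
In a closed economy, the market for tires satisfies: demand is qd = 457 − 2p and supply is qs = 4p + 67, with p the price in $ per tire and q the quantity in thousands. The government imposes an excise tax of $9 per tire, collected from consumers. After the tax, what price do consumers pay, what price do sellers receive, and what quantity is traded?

Consumers pay $71; sellers receive $62; quantity = 315.

Without the tax, 457 − 2p = 4p + 67 gives 6p = 390, so p* = $65 and q* = 327.
With the tax collected from consumers, demand (in seller-price terms) shifts: qd = 457 − 2(p + 9).
New equilibrium: consumers pay $71, sellers receive $62, q = 315. (Wedge: pb − ps = 9.)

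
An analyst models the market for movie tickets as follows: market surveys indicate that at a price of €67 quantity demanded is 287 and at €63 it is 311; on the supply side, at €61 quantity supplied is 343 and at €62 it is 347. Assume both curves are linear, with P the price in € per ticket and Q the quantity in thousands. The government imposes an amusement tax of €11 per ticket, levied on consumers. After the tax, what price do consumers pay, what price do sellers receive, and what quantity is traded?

Consumers pay €63.4; sellers receive €52.4; quantity = 308.6.

Demand slope: (311 − 287)/(63 − 67) = -6, so Qd = 689 − 6P.
Supply slope: (347 − 343)/(62 − 61) = 4, so Qs = 4P + 99.
Before the tax: set 689 − 6P = 4P + 99 → P* = €59, Q* = 335.
With the tax collected from consumers, demand (in seller-price terms) shifts: Qd = 689 − 6(P + 11).
Solving gives Q = 308.6 with consumers paying €63.4 and sellers receiving €52.4 (the €11 wedge).
The less price-elastic side of the market bears the larger share of a per-unit tax.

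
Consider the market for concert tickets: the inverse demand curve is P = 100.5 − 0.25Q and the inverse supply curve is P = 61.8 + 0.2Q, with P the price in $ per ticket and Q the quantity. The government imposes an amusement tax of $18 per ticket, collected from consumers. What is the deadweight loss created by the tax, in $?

Rewrite in direct form: Qd = 402 − 4P and Qs = 5P − 309.
Before the tax: set 402 − 4P = 5P − 309 → P* = $79, Q* = 86.
With the tax collected from consumers, demand (in seller-price terms) shifts: Qd = 402 − 4(P + 18).
New equilibrium: consumers pay $89, producers receive $71, Q = 46. (Wedge: Pb − Ps = 18.)
Quantity falls by |ΔQ| = |86 − 46| = 40.
DWL = ½ · t · |ΔQ| = ½ · 18 · 40 = $360.

Deadweight loss = $360.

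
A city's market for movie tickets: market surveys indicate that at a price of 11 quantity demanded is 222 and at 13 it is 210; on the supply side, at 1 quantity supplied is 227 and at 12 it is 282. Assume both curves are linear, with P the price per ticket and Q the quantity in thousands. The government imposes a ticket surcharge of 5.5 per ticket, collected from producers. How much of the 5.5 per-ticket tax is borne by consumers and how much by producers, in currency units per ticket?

Consumers bear 2.5 per ticket; producers bear 3 per ticket.

Demand slope: (210 − 222)/(13 − 11) = -6, so Qd = 288 − 6P.
Supply slope: (282 − 227)/(12 − 1) = 5, so Qs = 5P + 222.
Without the tax, 288 − 6P = 5P + 222 gives 11P = 66, so P* = 6 and Q* = 252.
With the tax collected from producers, supply shifts: Qs = 5(P − 5.5) + 222.
New equilibrium: consumers pay 8.5, producers receive 3, Q = 237. (Wedge: Pb − Ps = 5.5.)
Burden on consumers: 2.5; on producers: 3. (They sum to 5.5.)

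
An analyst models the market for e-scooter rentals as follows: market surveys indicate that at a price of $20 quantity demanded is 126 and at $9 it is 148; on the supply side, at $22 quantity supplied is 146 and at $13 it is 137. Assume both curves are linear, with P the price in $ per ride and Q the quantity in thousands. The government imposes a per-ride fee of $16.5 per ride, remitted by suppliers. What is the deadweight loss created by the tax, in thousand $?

Demand slope: (148 − 126)/(9 − 20) = -2, so Qd = 166 − 2P.
Supply slope: (137 − 146)/(13 − 22) = 1, so Qs = P + 124.
Without the tax, 166 − 2P = P + 124 gives 3P = 42, so P* = $14 and Q* = 138.
With the tax collected from suppliers, supply shifts: Qs = (P − 16.5) + 124.
New equilibrium: consumers pay $19.5, suppliers receive $3, Q = 127. (Wedge: Pb − Ps = 16.5.)
Quantity falls by |ΔQ| = |138 − 127| = 11.
DWL = ½ · t · |ΔQ| = ½ · 16.5 · 11 = $90.75.

Deadweight loss = $90.75 thousand.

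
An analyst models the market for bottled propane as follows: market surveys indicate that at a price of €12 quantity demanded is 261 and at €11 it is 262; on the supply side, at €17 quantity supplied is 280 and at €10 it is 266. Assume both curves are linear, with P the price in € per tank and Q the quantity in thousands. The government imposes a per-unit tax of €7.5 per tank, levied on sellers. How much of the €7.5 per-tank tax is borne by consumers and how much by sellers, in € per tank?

Consumers bear €5 per tank; sellers bear €2.5 per tank.

Demand slope: (262 − 261)/(11 − 12) = -1, so Qd = 273 − P.
Supply slope: (266 − 280)/(10 − 17) = 2, so Qs = 2P + 246.
Without the tax, 273 − P = 2P + 246 gives 3P = 27, so P* = €9 and Q* = 264.
With the tax collected from sellers, supply shifts: Qs = 2(P − 7.5) + 246.
New equilibrium: consumers pay €14, sellers receive €6.5, Q = 259. (Wedge: Pb − Ps = 7.5.)
Burden on consumers: €5; on sellers: €2.5. (They sum to €7.5.)
The less price-elastic side of the market bears the larger share of a per-unit tax.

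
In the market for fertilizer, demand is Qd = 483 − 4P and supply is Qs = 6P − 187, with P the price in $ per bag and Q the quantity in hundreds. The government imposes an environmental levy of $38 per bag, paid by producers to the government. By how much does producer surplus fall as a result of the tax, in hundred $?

Without the tax, 483 − 4P = 6P − 187 gives 10P = 670, so P* = $67 and Q* = 215.
With the tax collected from producers, supply shifts: Qs = 6(P − 38) − 187.
Solving gives Q = 123.8 with buyers paying $89.8 and producers receiving $51.8 (the $38 wedge).
ΔPS is the trapezoid between Q = 123.8 and Q = 215 of height $15.2: ½ · (215 + 123.8) · 15.2 = $2574.88.

Producer surplus falls by $2574.88 hundred.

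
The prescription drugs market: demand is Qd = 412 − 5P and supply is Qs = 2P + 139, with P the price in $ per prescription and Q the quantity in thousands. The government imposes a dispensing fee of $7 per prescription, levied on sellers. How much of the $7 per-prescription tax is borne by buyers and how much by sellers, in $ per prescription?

Without the tax, 412 − 5P = 2P + 139 gives 7P = 273, so P* = $39 and Q* = 217.
With the tax collected from sellers, supply shifts: Qs = 2(P − 7) + 139.
Solving gives Q = 207 with buyers paying $41 and sellers receiving $34 (the $7 wedge).
Burden on buyers: $2; on sellers: $5. (They sum to $7.)
The less price-elastic side of the market bears the larger share of a per-unit tax.

Buyers bear $2 per prescription; sellers bear $5 per prescription.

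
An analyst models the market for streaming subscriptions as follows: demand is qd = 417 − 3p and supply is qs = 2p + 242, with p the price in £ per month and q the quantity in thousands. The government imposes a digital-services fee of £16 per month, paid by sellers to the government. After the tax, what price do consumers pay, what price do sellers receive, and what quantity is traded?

Consumers pay £41.4; sellers receive £25.4; quantity = 292.8.

Without the tax, 417 − 3p = 2p + 242 gives 5p = 175, so p* = £35 and q* = 312.
With the tax collected from sellers, supply shifts: qs = 2(p − 16) + 242.
Solving gives q = 292.8 with consumers paying £41.4 and sellers receiving £25.4 (the £16 wedge).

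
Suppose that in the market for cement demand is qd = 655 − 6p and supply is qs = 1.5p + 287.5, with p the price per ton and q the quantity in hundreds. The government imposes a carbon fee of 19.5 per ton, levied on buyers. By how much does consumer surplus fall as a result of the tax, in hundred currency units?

Without the tax, 655 − 6p = 1.5p + 287.5 gives 7.5p = 367.5, so p* = 49 and q* = 361.
With the tax collected from buyers, demand (in seller-price terms) shifts: qd = 655 − 6(p + 19.5).
New equilibrium: buyers pay 52.9, suppliers receive 33.4, q = 337.6. (Wedge: pb − ps = 19.5.)
ΔCS is the trapezoid between Q = 337.6 and Q = 361 of height 3.9: ½ · (361 + 337.6) · 3.9 = 1362.27.

Consumer surplus falls by 1362.27 hundred.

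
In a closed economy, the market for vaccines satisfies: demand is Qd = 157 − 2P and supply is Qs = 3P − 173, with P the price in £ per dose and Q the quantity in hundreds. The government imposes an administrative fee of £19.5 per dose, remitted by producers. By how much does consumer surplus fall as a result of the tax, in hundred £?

Consumer surplus falls by £155.61 hundred.

Before the tax: set 157 − 2P = 3P − 173 → P* = £66, Q* = 25.
With the tax collected from producers, supply shifts: Qs = 3(P − 19.5) − 173.
Solving gives Q = 1.6 with consumers paying £77.7 and producers receiving £58.2 (the £19.5 wedge).
ΔCS is the trapezoid between Q = 1.6 and Q = 25 of height £11.7: ½ · (25 + 1.6) · 11.7 = £155.61.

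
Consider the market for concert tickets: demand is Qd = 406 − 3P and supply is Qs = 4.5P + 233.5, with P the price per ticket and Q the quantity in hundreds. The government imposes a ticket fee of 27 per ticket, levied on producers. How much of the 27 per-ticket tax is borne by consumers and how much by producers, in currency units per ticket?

Without the tax, 406 − 3P = 4.5P + 233.5 gives 7.5P = 172.5, so P* = 23 and Q* = 337.
With the tax collected from producers, supply shifts: Qs = 4.5(P − 27) + 233.5.
New equilibrium: consumers pay 39.2, producers receive 12.2, Q = 288.4. (Wedge: Pb − Ps = 27.)
Burden on consumers: 16.2; on producers: 10.8. (They sum to 27.)

Consumers bear 16.2 per ticket; producers bear 10.8 per ticket.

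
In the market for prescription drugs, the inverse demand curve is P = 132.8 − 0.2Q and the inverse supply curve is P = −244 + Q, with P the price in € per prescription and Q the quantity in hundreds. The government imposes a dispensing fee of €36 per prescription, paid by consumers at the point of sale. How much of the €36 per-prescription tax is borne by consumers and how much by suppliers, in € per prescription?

Inverting to Q(P) form: Qd = 664 − 5P; Qs = P + 244.
Without the tax, 664 − 5P = P + 244 gives 6P = 420, so P* = €70 and Q* = 314.
With the tax collected from consumers, demand (in seller-price terms) shifts: Qd = 664 − 5(P + 36).
New equilibrium: consumers pay €76, suppliers receive €40, Q = 284. (Wedge: Pb − Ps = 36.)
Burden on consumers: €6; on suppliers: €30. (They sum to €36.)
The less price-elastic side of the market bears the larger share of a per-unit tax.

Consumers bear €6 per prescription; suppliers bear €30 per prescription.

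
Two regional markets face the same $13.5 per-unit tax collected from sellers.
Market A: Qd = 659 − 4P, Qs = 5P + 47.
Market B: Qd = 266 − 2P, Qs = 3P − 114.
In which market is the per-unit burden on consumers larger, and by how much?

Market B, by $0.6.

Market A: pre-tax P* = $68, Q* = 387; post-tax Q = 357; per-unit burden on consumers = $7.5.
Market B: pre-tax P* = $76, Q* = 114; post-tax Q = 97.8; per-unit burden on consumers = $8.1.
Difference: $7.5 vs $8.1 → market B is larger by $0.6.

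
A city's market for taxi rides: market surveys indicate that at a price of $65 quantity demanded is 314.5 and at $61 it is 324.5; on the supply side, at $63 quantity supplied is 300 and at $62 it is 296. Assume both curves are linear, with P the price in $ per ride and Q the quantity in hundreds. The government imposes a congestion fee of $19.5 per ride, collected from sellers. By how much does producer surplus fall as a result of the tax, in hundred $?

Demand slope: (324.5 − 314.5)/(61 − 65) = -2.5, so Qd = 477 − 2.5P.
Supply slope: (296 − 300)/(62 − 63) = 4, so Qs = 4P + 48.
Before the tax: set 477 − 2.5P = 4P + 48 → P* = $66, Q* = 312.
With the tax collected from sellers, supply shifts: Qs = 4(P − 19.5) + 48.
Solving gives Q = 282 with buyers paying $78 and sellers receiving $58.5 (the $19.5 wedge).
ΔPS is the trapezoid between Q = 282 and Q = 312 of height $7.5: ½ · (312 + 282) · 7.5 = $2227.5.

Producer surplus falls by $2227.5 hundred.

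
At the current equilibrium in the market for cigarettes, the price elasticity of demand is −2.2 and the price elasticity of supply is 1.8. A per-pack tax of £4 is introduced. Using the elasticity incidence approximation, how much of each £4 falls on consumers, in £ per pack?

Consumers bear ≈ £1.8 per pack.

Incidence ratio: consumers' share ≈ εs / (εs + |εd|) = 1.8 / (1.8 + 2.2) = 0.45.
So consumers bear ≈ 0.45 × £4 = £1.8; suppliers bear £2.2.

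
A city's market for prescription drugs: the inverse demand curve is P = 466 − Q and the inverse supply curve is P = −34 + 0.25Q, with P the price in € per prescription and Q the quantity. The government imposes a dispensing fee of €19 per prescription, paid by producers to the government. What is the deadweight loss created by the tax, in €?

Deadweight loss = €144.4.

Rewrite in direct form: Qd = 466 − P and Qs = 4P + 136.
Without the tax, 466 − P = 4P + 136 gives 5P = 330, so P* = €66 and Q* = 400.
With the tax collected from producers, supply shifts: Qs = 4(P − 19) + 136.
New equilibrium: consumers pay €81.2, producers receive €62.2, Q = 384.8. (Wedge: Pb − Ps = 19.)
Quantity falls by |ΔQ| = |400 − 384.8| = 15.2.
DWL = ½ · t · |ΔQ| = ½ · 19 · 15.2 = €144.4.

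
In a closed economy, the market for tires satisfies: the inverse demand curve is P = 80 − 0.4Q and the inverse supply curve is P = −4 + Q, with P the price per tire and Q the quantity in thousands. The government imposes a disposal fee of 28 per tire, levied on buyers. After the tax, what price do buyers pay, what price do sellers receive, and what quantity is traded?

Inverting to Q(P) form: Qd = 200 − 2.5P; Qs = P + 4.
Without the tax, 200 − 2.5P = P + 4 gives 3.5P = 196, so P* = 56 and Q* = 60.
With the tax collected from buyers, demand (in seller-price terms) shifts: Qd = 200 − 2.5(P + 28).
New equilibrium: buyers pay 64, sellers receive 36, Q = 40. (Wedge: Pb − Ps = 28.)
The less price-elastic side of the market bears the larger share of a per-unit tax.

Buyers pay 64; sellers receive 36; quantity = 40.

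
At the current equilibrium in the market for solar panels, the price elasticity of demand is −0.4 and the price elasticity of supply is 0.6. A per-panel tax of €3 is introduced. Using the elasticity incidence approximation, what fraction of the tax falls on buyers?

Incidence ratio: buyers' share ≈ εs / (εs + |εd|) = 0.6 / (0.6 + 0.4) = 0.6.
Supply is the more elastic side, so buyers bear the larger share.

Buyers' share ≈ 0.6.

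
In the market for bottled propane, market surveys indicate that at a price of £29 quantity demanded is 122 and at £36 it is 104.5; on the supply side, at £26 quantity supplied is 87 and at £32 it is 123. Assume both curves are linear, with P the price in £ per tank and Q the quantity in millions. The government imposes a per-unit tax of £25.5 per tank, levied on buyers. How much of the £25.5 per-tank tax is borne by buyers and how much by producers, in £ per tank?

Demand slope: (104.5 − 122)/(36 − 29) = -2.5, so Qd = 194.5 − 2.5P.
Supply slope: (123 − 87)/(32 − 26) = 6, so Qs = 6P − 69.
Before the tax: set 194.5 − 2.5P = 6P − 69 → P* = £31, Q* = 117.
With the tax collected from buyers, demand (in seller-price terms) shifts: Qd = 194.5 − 2.5(P + 25.5).
Solving gives Q = 72 with buyers paying £49 and producers receiving £23.5 (the £25.5 wedge).
Burden on buyers: £18; on producers: £7.5. (They sum to £25.5.)
The less price-elastic side of the market bears the larger share of a per-unit tax.

Buyers bear £18 per tank; producers bear £7.5 per tank.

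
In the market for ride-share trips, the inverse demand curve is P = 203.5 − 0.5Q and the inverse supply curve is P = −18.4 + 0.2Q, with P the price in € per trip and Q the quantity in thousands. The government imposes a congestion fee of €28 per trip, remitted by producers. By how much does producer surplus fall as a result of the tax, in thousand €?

Rewrite in direct form: Qd = 407 − 2P and Qs = 5P + 92.
Without the tax, 407 − 2P = 5P + 92 gives 7P = 315, so P* = €45 and Q* = 317.
With the tax collected from producers, supply shifts: Qs = 5(P − 28) + 92.
New equilibrium: buyers pay €65, producers receive €37, Q = 277. (Wedge: Pb − Ps = 28.)
ΔPS is the trapezoid between Q = 277 and Q = 317 of height €8: ½ · (317 + 277) · 8 = €2376.

Producer surplus falls by €2376 thousand.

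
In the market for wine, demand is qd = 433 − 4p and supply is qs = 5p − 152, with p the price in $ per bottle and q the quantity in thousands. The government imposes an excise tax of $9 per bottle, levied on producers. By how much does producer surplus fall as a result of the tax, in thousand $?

Without the tax, 433 − 4p = 5p − 152 gives 9p = 585, so p* = $65 and q* = 173.
With the tax collected from producers, supply shifts: qs = 5(p − 9) − 152.
Solving gives q = 153 with consumers paying $70 and producers receiving $61 (the $9 wedge).
ΔPS is the trapezoid between Q = 153 and Q = 173 of height $4: ½ · (173 + 153) · 4 = $652.

Producer surplus falls by $652 thousand.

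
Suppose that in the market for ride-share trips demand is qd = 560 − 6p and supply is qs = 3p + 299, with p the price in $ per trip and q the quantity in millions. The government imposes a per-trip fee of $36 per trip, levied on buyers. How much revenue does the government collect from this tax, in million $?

Tax revenue = $11304 million.

Without the tax, 560 − 6p = 3p + 299 gives 9p = 261, so p* = $29 and q* = 386.
With the tax collected from buyers, demand (in seller-price terms) shifts: qd = 560 − 6(p + 36).
New equilibrium: buyers pay $41, producers receive $5, q = 314. (Wedge: pb − ps = 36.)
Revenue = t · Q = 36 · 314 = $11304.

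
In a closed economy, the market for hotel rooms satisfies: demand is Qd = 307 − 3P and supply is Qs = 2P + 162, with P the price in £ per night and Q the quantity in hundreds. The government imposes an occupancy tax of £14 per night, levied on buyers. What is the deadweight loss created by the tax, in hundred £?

Deadweight loss = £117.6 hundred.

Without the tax, 307 − 3P = 2P + 162 gives 5P = 145, so P* = £29 and Q* = 220.
With the tax collected from buyers, demand (in seller-price terms) shifts: Qd = 307 − 3(P + 14).
New equilibrium: buyers pay £34.6, producers receive £20.6, Q = 203.2. (Wedge: Pb − Ps = 14.)
Quantity falls by |ΔQ| = |220 − 203.2| = 16.8.
DWL = ½ · t · |ΔQ| = ½ · 14 · 16.8 = £117.6.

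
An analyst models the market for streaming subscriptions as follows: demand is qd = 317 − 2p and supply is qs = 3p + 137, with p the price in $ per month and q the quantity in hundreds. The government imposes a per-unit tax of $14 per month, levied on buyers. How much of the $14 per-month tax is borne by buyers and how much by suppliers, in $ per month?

Buyers bear $8.4 per month; suppliers bear $5.6 per month.

Without the tax, 317 − 2p = 3p + 137 gives 5p = 180, so p* = $36 and q* = 245.
With the tax collected from buyers, demand (in seller-price terms) shifts: qd = 317 − 2(p + 14).
New equilibrium: buyers pay $44.4, suppliers receive $30.4, q = 228.2. (Wedge: pb − ps = 14.)
Burden on buyers: $8.4; on suppliers: $5.6. (They sum to $14.)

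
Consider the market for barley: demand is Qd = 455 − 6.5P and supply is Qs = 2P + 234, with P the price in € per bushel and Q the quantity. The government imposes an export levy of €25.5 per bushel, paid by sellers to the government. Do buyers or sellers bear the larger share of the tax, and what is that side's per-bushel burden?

Without the tax, 455 − 6.5P = 2P + 234 gives 8.5P = 221, so P* = €26 and Q* = 286.
With the tax collected from sellers, supply shifts: Qs = 2(P − 25.5) + 234.
Solving gives Q = 247 with buyers paying €32 and sellers receiving €6.5 (the €25.5 wedge).
Per-bushel burden: buyers €6, sellers €19.5.
Sellers take the larger share because supply is less price-elastic here (demand slope 6.5 vs supply slope 2).

Sellers bear the larger share: €19.5 per bushel.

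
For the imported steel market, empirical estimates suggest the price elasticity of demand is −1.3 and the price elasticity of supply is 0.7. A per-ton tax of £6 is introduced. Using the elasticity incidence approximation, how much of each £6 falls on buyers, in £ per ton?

Buyers bear ≈ £2.1 per ton.

Incidence ratio: buyers' share ≈ εs / (εs + |εd|) = 0.7 / (0.7 + 1.3) = 0.35.
So buyers bear ≈ 0.35 × £6 = £2.1; sellers bear £3.9.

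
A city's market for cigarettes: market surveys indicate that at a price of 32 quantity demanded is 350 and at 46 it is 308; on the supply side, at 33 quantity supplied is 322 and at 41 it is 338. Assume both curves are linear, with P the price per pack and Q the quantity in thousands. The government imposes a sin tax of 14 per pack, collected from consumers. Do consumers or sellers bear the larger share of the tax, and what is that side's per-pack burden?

Sellers bear the larger share: 8.4 per pack.

Demand slope: (308 − 350)/(46 − 32) = -3, so Qd = 446 − 3P.
Supply slope: (338 − 322)/(41 − 33) = 2, so Qs = 2P + 256.
Without the tax, 446 − 3P = 2P + 256 gives 5P = 190, so P* = 38 and Q* = 332.
With the tax collected from consumers, demand (in seller-price terms) shifts: Qd = 446 − 3(P + 14).
Solving gives Q = 315.2 with consumers paying 43.6 and sellers receiving 29.6 (the 14 wedge).
Per-pack burden: consumers 5.6, sellers 8.4.
Sellers take the larger share because supply is less price-elastic here (demand slope 3 vs supply slope 2).
The less price-elastic side of the market bears the larger share of a per-unit tax.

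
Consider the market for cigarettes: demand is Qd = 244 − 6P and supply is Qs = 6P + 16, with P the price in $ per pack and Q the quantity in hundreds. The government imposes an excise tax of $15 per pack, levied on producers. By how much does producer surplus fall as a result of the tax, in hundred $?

Producer surplus falls by $806.25 hundred.

Without the tax, 244 − 6P = 6P + 16 gives 12P = 228, so P* = $19 and Q* = 130.
With the tax collected from producers, supply shifts: Qs = 6(P − 15) + 16.
Solving gives Q = 85 with buyers paying $26.5 and producers receiving $11.5 (the $15 wedge).
ΔPS is the trapezoid between Q = 85 and Q = 130 of height $7.5: ½ · (130 + 85) · 7.5 = $806.25.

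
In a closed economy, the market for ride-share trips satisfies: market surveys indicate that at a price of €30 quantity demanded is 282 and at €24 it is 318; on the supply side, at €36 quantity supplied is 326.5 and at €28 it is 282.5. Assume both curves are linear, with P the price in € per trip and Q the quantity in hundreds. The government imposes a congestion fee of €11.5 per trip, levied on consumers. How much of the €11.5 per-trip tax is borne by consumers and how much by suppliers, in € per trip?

Consumers bear €5.5 per trip; suppliers bear €6 per trip.

Demand slope: (318 − 282)/(24 − 30) = -6, so Qd = 462 − 6P.
Supply slope: (282.5 − 326.5)/(28 − 36) = 5.5, so Qs = 5.5P + 128.5.
Without the tax, 462 − 6P = 5.5P + 128.5 gives 11.5P = 333.5, so P* = €29 and Q* = 288.
With the tax collected from consumers, demand (in seller-price terms) shifts: Qd = 462 − 6(P + 11.5).
New equilibrium: consumers pay €34.5, suppliers receive €23, Q = 255. (Wedge: Pb − Ps = 11.5.)
Burden on consumers: €5.5; on suppliers: €6. (They sum to €11.5.)
The less price-elastic side of the market bears the larger share of a per-unit tax.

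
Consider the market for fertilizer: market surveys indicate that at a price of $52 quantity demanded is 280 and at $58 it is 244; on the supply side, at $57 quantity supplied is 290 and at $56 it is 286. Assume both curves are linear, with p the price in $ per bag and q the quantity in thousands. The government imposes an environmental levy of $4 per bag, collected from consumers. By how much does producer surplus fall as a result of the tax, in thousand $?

Demand slope: (244 − 280)/(58 − 52) = -6, so qd = 592 − 6p.
Supply slope: (286 − 290)/(56 − 57) = 4, so qs = 4p + 62.
Without the tax, 592 − 6p = 4p + 62 gives 10p = 530, so p* = $53 and q* = 274.
With the tax collected from consumers, demand (in seller-price terms) shifts: qd = 592 − 6(p + 4).
Solving gives q = 264.4 with consumers paying $54.6 and suppliers receiving $50.6 (the $4 wedge).
ΔPS is the trapezoid between Q = 264.4 and Q = 274 of height $2.4: ½ · (274 + 264.4) · 2.4 = $646.08.

Producer surplus falls by $646.08 thousand.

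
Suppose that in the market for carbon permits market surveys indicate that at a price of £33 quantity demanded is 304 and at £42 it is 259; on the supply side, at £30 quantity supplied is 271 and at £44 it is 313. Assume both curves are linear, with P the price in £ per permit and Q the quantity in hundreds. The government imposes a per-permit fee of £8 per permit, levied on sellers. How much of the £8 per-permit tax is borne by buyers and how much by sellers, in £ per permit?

Demand slope: (259 − 304)/(42 − 33) = -5, so Qd = 469 − 5P.
Supply slope: (313 − 271)/(44 − 30) = 3, so Qs = 3P + 181.
Before the tax: set 469 − 5P = 3P + 181 → P* = £36, Q* = 289.
With the tax collected from sellers, supply shifts: Qs = 3(P − 8) + 181.
New equilibrium: buyers pay £39, sellers receive £31, Q = 274. (Wedge: Pb − Ps = 8.)
Burden on buyers: £3; on sellers: £5. (They sum to £8.)
The less price-elastic side of the market bears the larger share of a per-unit tax.

Buyers bear £3 per permit; sellers bear £5 per permit.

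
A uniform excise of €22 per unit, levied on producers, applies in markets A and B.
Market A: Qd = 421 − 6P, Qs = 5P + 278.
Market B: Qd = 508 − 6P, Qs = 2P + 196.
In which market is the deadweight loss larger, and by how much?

Market A, by €297.

Market A: pre-tax P* = €13, Q* = 343; post-tax Q = 283; deadweight loss = €660.
Market B: pre-tax P* = €39, Q* = 274; post-tax Q = 241; deadweight loss = €363.
Difference: €660 vs €363 → market A is larger by €297.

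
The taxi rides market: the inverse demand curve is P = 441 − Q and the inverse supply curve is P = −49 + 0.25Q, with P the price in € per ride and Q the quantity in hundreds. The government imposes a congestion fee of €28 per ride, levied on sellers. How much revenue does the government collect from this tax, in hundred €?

Tax revenue = €10348.8 hundred.

Rewrite in direct form: Qd = 441 − P and Qs = 4P + 196.
Before the tax: set 441 − P = 4P + 196 → P* = €49, Q* = 392.
With the tax collected from sellers, supply shifts: Qs = 4(P − 28) + 196.
New equilibrium: consumers pay €71.4, sellers receive €43.4, Q = 369.6. (Wedge: Pb − Ps = 28.)
Revenue = t · Q = 28 · 369.6 = €10348.8.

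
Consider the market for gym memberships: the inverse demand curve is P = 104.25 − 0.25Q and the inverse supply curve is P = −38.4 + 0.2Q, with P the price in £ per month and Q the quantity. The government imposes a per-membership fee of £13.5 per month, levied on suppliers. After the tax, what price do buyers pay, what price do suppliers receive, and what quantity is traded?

Inverting to Q(P) form: Qd = 417 − 4P; Qs = 5P + 192.
Without the tax, 417 − 4P = 5P + 192 gives 9P = 225, so P* = £25 and Q* = 317.
With the tax collected from suppliers, supply shifts: Qs = 5(P − 13.5) + 192.
New equilibrium: buyers pay £32.5, suppliers receive £19, Q = 287. (Wedge: Pb − Ps = 13.5.)

Buyers pay £32.5; suppliers receive £19; quantity = 287.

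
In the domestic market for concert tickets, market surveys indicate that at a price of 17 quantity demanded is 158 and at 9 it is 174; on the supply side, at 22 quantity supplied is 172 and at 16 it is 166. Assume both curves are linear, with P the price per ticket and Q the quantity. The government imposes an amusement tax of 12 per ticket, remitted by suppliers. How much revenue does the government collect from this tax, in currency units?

Demand slope: (174 − 158)/(9 − 17) = -2, so Qd = 192 − 2P.
Supply slope: (166 − 172)/(16 − 22) = 1, so Qs = P + 150.
Without the tax, 192 − 2P = P + 150 gives 3P = 42, so P* = 14 and Q* = 164.
With the tax collected from suppliers, supply shifts: Qs = (P − 12) + 150.
Solving gives Q = 156 with consumers paying 18 and suppliers receiving 6 (the 12 wedge).
Revenue = t · Q = 12 · 156 = 1872.

Tax revenue = 1872.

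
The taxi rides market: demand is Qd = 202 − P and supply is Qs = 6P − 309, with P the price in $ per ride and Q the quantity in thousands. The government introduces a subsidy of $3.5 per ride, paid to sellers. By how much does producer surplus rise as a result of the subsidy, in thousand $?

Without the subsidy, 202 − P = 6P − 309 gives 7P = 511, so P* = $73 and Q* = 129.
With a per-unit subsidy paid to sellers, each receives P + 3.5 per unit sold, so supply becomes Qs = 6(P + 3.5) − 309.
New equilibrium: buyers pay $70, sellers receive $73.5, Q = 132. (Wedge: Pb − Ps = −3.5.)
ΔPS is the trapezoid between Q = 132 and Q = 129 of height $0.5: ½ · (129 + 132) · 0.5 = $65.25.

Producer surplus rises by $65.25 thousand.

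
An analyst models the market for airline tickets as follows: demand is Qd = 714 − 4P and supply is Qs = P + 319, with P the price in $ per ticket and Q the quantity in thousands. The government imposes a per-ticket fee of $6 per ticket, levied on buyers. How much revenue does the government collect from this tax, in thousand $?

Tax revenue = $2359.2 thousand.

Without the tax, 714 − 4P = P + 319 gives 5P = 395, so P* = $79 and Q* = 398.
With the tax collected from buyers, demand (in seller-price terms) shifts: Qd = 714 − 4(P + 6).
New equilibrium: buyers pay $80.2, suppliers receive $74.2, Q = 393.2. (Wedge: Pb − Ps = 6.)
Revenue = t · Q = 6 · 393.2 = $2359.2.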